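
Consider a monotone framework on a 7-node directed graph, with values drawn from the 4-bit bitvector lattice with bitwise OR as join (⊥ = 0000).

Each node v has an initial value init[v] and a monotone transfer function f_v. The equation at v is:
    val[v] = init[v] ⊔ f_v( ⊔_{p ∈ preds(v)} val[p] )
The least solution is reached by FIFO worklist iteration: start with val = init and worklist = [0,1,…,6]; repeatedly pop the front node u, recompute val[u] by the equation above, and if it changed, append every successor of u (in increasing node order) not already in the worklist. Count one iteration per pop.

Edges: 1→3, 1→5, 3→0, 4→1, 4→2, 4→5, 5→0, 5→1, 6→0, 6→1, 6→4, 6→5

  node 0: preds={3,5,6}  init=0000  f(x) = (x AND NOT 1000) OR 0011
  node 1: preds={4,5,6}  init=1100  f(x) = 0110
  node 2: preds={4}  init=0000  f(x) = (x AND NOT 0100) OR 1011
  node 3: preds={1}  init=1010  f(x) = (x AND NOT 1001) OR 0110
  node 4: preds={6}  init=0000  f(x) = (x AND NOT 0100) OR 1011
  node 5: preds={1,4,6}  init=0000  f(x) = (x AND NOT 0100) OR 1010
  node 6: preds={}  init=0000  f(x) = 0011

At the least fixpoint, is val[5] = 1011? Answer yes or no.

Worklist (12 pops):
  #1 pop 0: in=1010 → 0011 (was 0000); enqueue []
  #2 pop 1: in=0000 → 1110 (was 1100); enqueue []
  #3 pop 2: in=0000 → 1011 (was 0000); enqueue []
  #4 pop 3: in=1110 → 1110 (was 1010); enqueue [0]
  #5 pop 4: in=0000 → 1011 (was 0000); enqueue [1,2]
  #6 pop 5: in=1111 → 1011 (was 0000); enqueue []
  #7 pop 6: in=0000 → 0011 (was 0000); enqueue [4,5]
  #8 pop 0: in=1111 → 0111 (was 0011); enqueue []
  #9 pop 1: in=1011 → 1110 (no change)
  #10 pop 2: in=1011 → 1011 (no change)
  #11 pop 4: in=0011 → 1011 (no change)
  #12 pop 5: in=1111 → 1011 (no change)

Fixpoint:
  val[0] = 0111
  val[1] = 1110
  val[2] = 1011
  val[3] = 1110
  val[4] = 1011
  val[5] = 1011
  val[6] = 0011

yes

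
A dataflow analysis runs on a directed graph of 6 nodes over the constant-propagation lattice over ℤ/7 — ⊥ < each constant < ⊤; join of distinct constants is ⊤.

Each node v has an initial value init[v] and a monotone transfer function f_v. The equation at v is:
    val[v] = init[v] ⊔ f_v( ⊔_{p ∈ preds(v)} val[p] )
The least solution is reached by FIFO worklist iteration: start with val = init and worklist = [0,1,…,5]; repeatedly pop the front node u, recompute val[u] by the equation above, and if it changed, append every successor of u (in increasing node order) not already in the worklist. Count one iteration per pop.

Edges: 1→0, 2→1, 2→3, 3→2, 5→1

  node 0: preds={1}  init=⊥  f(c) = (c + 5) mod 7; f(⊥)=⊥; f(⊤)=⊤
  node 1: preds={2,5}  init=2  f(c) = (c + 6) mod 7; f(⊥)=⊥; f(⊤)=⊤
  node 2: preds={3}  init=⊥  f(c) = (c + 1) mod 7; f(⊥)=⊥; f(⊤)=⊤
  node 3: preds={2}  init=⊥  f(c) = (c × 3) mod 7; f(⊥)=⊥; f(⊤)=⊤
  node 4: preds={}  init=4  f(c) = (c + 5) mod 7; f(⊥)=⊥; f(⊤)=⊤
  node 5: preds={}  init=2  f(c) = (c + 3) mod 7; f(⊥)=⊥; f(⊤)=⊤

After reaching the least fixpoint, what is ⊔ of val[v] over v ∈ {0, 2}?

⊤

Worklist (7 pops):
  #1 pop 0: in=2 → 0 (was ⊥); enqueue []
  #2 pop 1: in=2 → ⊤ (was 2); enqueue [0]
  #3 pop 2: in=⊥ → ⊥ (no change)
  #4 pop 3: in=⊥ → ⊥ (no change)
  #5 pop 4: in=⊥ → 4 (no change)
  #6 pop 5: in=⊥ → 2 (no change)
  #7 pop 0: in=⊤ → ⊤ (was 0); enqueue []

Fixpoint:
  val[0] = ⊤
  val[1] = ⊤
  val[2] = ⊥
  val[3] = ⊥
  val[4] = 4
  val[5] = 2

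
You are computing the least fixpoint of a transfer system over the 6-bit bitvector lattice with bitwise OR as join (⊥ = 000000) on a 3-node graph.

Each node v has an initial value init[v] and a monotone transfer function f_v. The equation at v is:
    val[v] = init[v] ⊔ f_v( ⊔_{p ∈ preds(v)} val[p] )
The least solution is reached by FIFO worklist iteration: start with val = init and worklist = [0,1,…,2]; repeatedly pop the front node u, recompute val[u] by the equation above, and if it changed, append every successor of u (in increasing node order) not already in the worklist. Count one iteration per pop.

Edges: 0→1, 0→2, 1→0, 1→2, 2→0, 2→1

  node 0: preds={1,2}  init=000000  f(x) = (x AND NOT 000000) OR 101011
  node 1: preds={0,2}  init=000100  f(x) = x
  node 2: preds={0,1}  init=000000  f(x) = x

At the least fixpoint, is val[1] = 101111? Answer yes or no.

Iteration log — 5 steps:
  step 1. node 0  ⊔preds=000100  new=101111  old=000000  +wl: 
  step 2. node 1  ⊔preds=101111  new=101111  old=000100  +wl: 0
  step 3. node 2  ⊔preds=101111  new=101111  old=000000  +wl: 1
  step 4. node 0  ⊔preds=101111  new=101111  stable
  step 5. node 1  ⊔preds=101111  new=101111  stable

Least fixpoint reached:
  node 0: 101111
  node 1: 101111
  node 2: 101111

yes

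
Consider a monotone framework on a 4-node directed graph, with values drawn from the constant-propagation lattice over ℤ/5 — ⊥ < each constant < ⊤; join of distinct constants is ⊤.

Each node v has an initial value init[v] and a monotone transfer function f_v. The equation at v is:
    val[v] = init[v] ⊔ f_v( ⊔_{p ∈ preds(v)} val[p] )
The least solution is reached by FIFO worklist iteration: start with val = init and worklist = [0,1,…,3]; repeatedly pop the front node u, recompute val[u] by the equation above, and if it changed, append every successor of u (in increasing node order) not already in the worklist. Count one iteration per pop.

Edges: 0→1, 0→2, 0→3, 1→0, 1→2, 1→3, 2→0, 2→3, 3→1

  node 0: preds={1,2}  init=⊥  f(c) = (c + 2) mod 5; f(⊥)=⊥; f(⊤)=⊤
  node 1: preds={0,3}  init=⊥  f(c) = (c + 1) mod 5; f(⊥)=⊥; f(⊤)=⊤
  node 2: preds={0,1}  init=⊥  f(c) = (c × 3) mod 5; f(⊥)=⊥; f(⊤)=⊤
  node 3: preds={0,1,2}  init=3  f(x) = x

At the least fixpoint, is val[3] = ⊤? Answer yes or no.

yes

Iteration log — 9 steps:
  step 1. node 0  ⊔preds=⊥  new=⊥  stable
  step 2. node 1  ⊔preds=3  new=4  old=⊥  +wl: 0
  step 3. node 2  ⊔preds=4  new=2  old=⊥  +wl: 
  step 4. node 3  ⊔preds=⊤  new=⊤  old=3  +wl: 1
  step 5. node 0  ⊔preds=⊤  new=⊤  old=⊥  +wl: 2,3
  step 6. node 1  ⊔preds=⊤  new=⊤  old=4  +wl: 0
  step 7. node 2  ⊔preds=⊤  new=⊤  old=2  +wl: 
  step 8. node 3  ⊔preds=⊤  new=⊤  stable
  step 9. node 0  ⊔preds=⊤  new=⊤  stable

Least fixpoint reached:
  node 0: ⊤
  node 1: ⊤
  node 2: ⊤
  node 3: ⊤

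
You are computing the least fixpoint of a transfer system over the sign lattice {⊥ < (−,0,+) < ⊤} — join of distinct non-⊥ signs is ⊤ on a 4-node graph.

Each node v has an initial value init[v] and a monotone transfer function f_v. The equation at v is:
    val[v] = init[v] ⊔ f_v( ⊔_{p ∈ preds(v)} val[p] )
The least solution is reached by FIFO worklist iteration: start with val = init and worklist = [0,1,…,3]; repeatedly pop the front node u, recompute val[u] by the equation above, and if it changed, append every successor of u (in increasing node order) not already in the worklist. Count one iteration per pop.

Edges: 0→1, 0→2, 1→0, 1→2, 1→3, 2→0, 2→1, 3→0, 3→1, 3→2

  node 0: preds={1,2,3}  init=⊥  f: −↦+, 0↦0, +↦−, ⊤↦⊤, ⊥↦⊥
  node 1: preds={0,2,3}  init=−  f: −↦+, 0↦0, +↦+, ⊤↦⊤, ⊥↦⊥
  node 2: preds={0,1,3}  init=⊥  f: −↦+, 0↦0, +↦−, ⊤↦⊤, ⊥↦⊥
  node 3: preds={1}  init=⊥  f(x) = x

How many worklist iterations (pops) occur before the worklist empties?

7

Worklist (7 pops):
  #1 pop 0: in=− → + (was ⊥); enqueue []
  #2 pop 1: in=+ → ⊤ (was −); enqueue [0]
  #3 pop 2: in=⊤ → ⊤ (was ⊥); enqueue [1]
  #4 pop 3: in=⊤ → ⊤ (was ⊥); enqueue [2]
  #5 pop 0: in=⊤ → ⊤ (was +); enqueue []
  #6 pop 1: in=⊤ → ⊤ (no change)
  #7 pop 2: in=⊤ → ⊤ (no change)

Fixpoint:
  val[0] = ⊤
  val[1] = ⊤
  val[2] = ⊤
  val[3] = ⊤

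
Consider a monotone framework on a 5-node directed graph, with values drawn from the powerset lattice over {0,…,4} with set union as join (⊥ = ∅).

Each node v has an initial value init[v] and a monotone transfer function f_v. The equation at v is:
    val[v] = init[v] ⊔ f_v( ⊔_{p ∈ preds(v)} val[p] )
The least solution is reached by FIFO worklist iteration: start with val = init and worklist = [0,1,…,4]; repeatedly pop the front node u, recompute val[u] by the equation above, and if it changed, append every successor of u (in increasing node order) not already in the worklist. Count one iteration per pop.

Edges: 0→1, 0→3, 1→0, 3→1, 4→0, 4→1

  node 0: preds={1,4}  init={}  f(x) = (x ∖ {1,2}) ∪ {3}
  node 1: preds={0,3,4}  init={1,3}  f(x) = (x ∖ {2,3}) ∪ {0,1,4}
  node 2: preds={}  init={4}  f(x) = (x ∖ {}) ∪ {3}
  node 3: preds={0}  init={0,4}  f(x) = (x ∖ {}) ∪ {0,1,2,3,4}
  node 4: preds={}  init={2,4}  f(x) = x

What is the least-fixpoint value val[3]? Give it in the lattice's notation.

Iteration log — 8 steps:
  step 1. node 0  ⊔preds={1,2,3,4}  new={3,4}  old={}  +wl: 
  step 2. node 1  ⊔preds={0,2,3,4}  new={0,1,3,4}  old={1,3}  +wl: 0
  step 3. node 2  ⊔preds={}  new={3,4}  old={4}  +wl: 
  step 4. node 3  ⊔preds={3,4}  new={0,1,2,3,4}  old={0,4}  +wl: 1
  step 5. node 4  ⊔preds={}  new={2,4}  stable
  step 6. node 0  ⊔preds={0,1,2,3,4}  new={0,3,4}  old={3,4}  +wl: 3
  step 7. node 1  ⊔preds={0,1,2,3,4}  new={0,1,3,4}  stable
  step 8. node 3  ⊔preds={0,3,4}  new={0,1,2,3,4}  stable

Least fixpoint reached:
  node 0: {0,3,4}
  node 1: {0,1,3,4}
  node 2: {3,4}
  node 3: {0,1,2,3,4}
  node 4: {2,4}

{0,1,2,3,4}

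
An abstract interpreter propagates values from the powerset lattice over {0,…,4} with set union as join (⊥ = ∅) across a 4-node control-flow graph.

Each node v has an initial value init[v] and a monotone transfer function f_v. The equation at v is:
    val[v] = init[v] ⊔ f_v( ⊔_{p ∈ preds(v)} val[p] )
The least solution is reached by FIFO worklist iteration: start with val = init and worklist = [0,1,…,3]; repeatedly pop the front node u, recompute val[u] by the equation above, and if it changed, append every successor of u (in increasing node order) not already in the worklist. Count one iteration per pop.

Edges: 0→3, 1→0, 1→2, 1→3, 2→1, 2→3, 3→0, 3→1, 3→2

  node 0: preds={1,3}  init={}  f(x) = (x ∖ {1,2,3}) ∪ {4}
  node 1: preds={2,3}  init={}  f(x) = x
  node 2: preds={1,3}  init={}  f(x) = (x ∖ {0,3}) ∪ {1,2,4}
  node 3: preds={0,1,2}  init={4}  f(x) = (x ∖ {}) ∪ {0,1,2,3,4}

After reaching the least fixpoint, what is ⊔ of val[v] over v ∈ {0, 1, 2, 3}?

{0,1,2,3,4}

Trace (9 dequeues):
  [1] u=0 | in {4} | out {4} | prev {} | push {}
  [2] u=1 | in {4} | out {4} | prev {} | push {0}
  [3] u=2 | in {4} | out {1,2,4} | prev {} | push {1}
  [4] u=3 | in {1,2,4} | out {0,1,2,3,4} | prev {4} | push {2}
  [5] u=0 | in {0,1,2,3,4} | out {0,4} | prev {4} | push {3}
  [6] u=1 | in {0,1,2,3,4} | out {0,1,2,3,4} | prev {4} | push {0}
  [7] u=2 | in {0,1,2,3,4} | out {1,2,4} | ==
  [8] u=3 | in {0,1,2,3,4} | out {0,1,2,3,4} | ==
  [9] u=0 | in {0,1,2,3,4} | out {0,4} | ==

Converged values:
  [0] {0,4}
  [1] {0,1,2,3,4}
  [2] {1,2,4}
  [3] {0,1,2,3,4}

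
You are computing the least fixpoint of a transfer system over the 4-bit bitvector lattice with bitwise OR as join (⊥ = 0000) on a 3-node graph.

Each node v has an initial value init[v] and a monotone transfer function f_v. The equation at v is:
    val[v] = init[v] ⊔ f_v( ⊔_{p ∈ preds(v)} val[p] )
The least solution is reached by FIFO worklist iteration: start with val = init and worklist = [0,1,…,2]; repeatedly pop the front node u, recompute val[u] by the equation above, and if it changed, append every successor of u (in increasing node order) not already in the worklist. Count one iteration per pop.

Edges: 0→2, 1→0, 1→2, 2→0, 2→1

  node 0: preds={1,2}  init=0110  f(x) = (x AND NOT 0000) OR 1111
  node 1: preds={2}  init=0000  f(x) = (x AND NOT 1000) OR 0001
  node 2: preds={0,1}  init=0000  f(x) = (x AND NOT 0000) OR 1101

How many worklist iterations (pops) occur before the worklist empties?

7

Trace (7 dequeues):
  [1] u=0 | in 0000 | out 1111 | prev 0110 | push {}
  [2] u=1 | in 0000 | out 0001 | prev 0000 | push {0}
  [3] u=2 | in 1111 | out 1111 | prev 0000 | push {1}
  [4] u=0 | in 1111 | out 1111 | ==
  [5] u=1 | in 1111 | out 0111 | prev 0001 | push {0,2}
  [6] u=0 | in 1111 | out 1111 | ==
  [7] u=2 | in 1111 | out 1111 | ==

Converged values:
  [0] 1111
  [1] 0111
  [2] 1111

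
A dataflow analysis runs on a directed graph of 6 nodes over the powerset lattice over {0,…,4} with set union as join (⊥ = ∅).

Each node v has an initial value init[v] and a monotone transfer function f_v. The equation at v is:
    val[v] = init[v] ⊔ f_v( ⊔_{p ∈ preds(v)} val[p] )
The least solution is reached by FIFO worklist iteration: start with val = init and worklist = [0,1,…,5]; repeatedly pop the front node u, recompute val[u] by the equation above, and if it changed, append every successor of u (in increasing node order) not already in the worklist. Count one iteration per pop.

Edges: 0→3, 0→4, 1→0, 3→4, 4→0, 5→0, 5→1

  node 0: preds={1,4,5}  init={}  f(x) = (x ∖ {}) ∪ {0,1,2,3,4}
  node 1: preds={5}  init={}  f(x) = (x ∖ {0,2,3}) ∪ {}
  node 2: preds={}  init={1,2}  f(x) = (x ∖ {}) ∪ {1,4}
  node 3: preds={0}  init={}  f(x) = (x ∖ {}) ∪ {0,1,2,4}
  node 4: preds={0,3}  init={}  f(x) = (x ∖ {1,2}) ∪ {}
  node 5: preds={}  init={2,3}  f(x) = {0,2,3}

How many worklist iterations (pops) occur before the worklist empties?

Worklist (8 pops):
  #1 pop 0: in={2,3} → {0,1,2,3,4} (was {}); enqueue []
  #2 pop 1: in={2,3} → {} (no change)
  #3 pop 2: in={} → {1,2,4} (was {1,2}); enqueue []
  #4 pop 3: in={0,1,2,3,4} → {0,1,2,3,4} (was {}); enqueue []
  #5 pop 4: in={0,1,2,3,4} → {0,3,4} (was {}); enqueue [0]
  #6 pop 5: in={} → {0,2,3} (was {2,3}); enqueue [1]
  #7 pop 0: in={0,2,3,4} → {0,1,2,3,4} (no change)
  #8 pop 1: in={0,2,3} → {} (no change)

Fixpoint:
  val[0] = {0,1,2,3,4}
  val[1] = {}
  val[2] = {1,2,4}
  val[3] = {0,1,2,3,4}
  val[4] = {0,3,4}
  val[5] = {0,2,3}

8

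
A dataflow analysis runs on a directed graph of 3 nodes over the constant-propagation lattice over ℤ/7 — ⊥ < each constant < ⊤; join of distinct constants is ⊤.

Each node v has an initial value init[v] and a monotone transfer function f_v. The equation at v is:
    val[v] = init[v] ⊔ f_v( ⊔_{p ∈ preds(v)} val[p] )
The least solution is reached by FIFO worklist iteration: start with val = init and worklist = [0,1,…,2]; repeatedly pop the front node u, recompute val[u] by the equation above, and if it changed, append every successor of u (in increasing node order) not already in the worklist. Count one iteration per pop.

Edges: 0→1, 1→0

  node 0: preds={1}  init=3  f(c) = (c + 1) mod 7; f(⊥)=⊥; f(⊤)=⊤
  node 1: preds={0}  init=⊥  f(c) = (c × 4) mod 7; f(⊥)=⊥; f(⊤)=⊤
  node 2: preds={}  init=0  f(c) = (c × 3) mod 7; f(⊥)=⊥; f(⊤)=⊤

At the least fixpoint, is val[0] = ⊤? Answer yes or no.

yes

Worklist (6 pops):
  #1 pop 0: in=⊥ → 3 (no change)
  #2 pop 1: in=3 → 5 (was ⊥); enqueue [0]
  #3 pop 2: in=⊥ → 0 (no change)
  #4 pop 0: in=5 → ⊤ (was 3); enqueue [1]
  #5 pop 1: in=⊤ → ⊤ (was 5); enqueue [0]
  #6 pop 0: in=⊤ → ⊤ (no change)

Fixpoint:
  val[0] = ⊤
  val[1] = ⊤
  val[2] = 0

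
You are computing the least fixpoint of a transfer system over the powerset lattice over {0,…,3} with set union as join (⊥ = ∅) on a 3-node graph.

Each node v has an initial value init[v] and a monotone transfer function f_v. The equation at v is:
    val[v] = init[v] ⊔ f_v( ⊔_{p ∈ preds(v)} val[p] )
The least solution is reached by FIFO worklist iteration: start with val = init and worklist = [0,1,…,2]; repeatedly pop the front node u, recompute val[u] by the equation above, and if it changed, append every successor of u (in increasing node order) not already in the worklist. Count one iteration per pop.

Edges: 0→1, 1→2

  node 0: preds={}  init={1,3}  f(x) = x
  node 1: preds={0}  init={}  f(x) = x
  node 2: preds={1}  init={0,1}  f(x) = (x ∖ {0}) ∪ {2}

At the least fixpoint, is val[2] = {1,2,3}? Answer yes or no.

no

Trace (3 dequeues):
  [1] u=0 | in {} | out {1,3} | ==
  [2] u=1 | in {1,3} | out {1,3} | prev {} | push {}
  [3] u=2 | in {1,3} | out {0,1,2,3} | prev {0,1} | push {}

Converged values:
  [0] {1,3}
  [1] {1,3}
  [2] {0,1,2,3}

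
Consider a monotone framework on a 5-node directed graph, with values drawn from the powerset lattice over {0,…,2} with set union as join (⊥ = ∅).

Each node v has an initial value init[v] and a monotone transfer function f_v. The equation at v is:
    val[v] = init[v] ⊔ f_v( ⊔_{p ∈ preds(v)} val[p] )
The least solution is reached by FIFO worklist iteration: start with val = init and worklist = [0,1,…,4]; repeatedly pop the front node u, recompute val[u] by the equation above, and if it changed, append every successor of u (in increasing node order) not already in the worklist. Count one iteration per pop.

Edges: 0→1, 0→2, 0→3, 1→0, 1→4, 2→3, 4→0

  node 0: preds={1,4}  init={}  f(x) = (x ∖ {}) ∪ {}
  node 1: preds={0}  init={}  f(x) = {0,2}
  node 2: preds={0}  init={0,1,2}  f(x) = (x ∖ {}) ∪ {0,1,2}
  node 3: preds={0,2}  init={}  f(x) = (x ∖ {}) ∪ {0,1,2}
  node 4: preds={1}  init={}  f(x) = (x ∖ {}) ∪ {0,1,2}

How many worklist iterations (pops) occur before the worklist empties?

Worklist (9 pops):
  #1 pop 0: in={} → {} (no change)
  #2 pop 1: in={} → {0,2} (was {}); enqueue [0]
  #3 pop 2: in={} → {0,1,2} (no change)
  #4 pop 3: in={0,1,2} → {0,1,2} (was {}); enqueue []
  #5 pop 4: in={0,2} → {0,1,2} (was {}); enqueue []
  #6 pop 0: in={0,1,2} → {0,1,2} (was {}); enqueue [1,2,3]
  #7 pop 1: in={0,1,2} → {0,2} (no change)
  #8 pop 2: in={0,1,2} → {0,1,2} (no change)
  #9 pop 3: in={0,1,2} → {0,1,2} (no change)

Fixpoint:
  val[0] = {0,1,2}
  val[1] = {0,2}
  val[2] = {0,1,2}
  val[3] = {0,1,2}
  val[4] = {0,1,2}

9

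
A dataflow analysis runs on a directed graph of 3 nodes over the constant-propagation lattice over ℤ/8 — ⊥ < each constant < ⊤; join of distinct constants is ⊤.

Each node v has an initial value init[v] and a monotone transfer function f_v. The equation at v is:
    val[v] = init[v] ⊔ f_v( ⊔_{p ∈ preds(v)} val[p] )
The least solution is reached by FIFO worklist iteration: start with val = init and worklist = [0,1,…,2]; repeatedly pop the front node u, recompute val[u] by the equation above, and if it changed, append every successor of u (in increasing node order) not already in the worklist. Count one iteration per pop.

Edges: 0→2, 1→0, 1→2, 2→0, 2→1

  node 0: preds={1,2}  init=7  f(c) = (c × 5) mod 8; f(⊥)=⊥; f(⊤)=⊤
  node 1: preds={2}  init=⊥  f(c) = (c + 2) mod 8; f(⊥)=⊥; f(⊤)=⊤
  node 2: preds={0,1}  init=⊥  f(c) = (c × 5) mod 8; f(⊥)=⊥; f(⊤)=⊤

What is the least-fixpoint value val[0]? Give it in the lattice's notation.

⊤

Trace (11 dequeues):
  [1] u=0 | in ⊥ | out 7 | ==
  [2] u=1 | in ⊥ | out ⊥ | ==
  [3] u=2 | in 7 | out 3 | prev ⊥ | push {0,1}
  [4] u=0 | in 3 | out 7 | ==
  [5] u=1 | in 3 | out 5 | prev ⊥ | push {0,2}
  [6] u=0 | in ⊤ | out ⊤ | prev 7 | push {}
  [7] u=2 | in ⊤ | out ⊤ | prev 3 | push {0,1}
  [8] u=0 | in ⊤ | out ⊤ | ==
  [9] u=1 | in ⊤ | out ⊤ | prev 5 | push {0,2}
  [10] u=0 | in ⊤ | out ⊤ | ==
  [11] u=2 | in ⊤ | out ⊤ | ==

Converged values:
  [0] ⊤
  [1] ⊤
  [2] ⊤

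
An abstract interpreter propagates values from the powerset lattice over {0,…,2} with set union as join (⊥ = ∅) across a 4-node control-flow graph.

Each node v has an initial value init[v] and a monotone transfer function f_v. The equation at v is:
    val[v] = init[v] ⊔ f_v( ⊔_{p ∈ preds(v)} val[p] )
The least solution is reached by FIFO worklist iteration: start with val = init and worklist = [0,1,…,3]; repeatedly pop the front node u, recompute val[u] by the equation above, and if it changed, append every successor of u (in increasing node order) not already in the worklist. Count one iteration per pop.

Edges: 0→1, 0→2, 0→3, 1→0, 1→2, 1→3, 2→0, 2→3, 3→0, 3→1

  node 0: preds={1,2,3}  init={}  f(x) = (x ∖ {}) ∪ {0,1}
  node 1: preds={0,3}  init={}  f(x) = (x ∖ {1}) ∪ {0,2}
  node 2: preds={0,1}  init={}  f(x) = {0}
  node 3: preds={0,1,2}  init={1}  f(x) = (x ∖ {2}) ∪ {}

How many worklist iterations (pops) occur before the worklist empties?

Trace (8 dequeues):
  [1] u=0 | in {1} | out {0,1} | prev {} | push {}
  [2] u=1 | in {0,1} | out {0,2} | prev {} | push {0}
  [3] u=2 | in {0,1,2} | out {0} | prev {} | push {}
  [4] u=3 | in {0,1,2} | out {0,1} | prev {1} | push {1}
  [5] u=0 | in {0,1,2} | out {0,1,2} | prev {0,1} | push {2,3}
  [6] u=1 | in {0,1,2} | out {0,2} | ==
  [7] u=2 | in {0,1,2} | out {0} | ==
  [8] u=3 | in {0,1,2} | out {0,1} | ==

Converged values:
  [0] {0,1,2}
  [1] {0,2}
  [2] {0}
  [3] {0,1}

8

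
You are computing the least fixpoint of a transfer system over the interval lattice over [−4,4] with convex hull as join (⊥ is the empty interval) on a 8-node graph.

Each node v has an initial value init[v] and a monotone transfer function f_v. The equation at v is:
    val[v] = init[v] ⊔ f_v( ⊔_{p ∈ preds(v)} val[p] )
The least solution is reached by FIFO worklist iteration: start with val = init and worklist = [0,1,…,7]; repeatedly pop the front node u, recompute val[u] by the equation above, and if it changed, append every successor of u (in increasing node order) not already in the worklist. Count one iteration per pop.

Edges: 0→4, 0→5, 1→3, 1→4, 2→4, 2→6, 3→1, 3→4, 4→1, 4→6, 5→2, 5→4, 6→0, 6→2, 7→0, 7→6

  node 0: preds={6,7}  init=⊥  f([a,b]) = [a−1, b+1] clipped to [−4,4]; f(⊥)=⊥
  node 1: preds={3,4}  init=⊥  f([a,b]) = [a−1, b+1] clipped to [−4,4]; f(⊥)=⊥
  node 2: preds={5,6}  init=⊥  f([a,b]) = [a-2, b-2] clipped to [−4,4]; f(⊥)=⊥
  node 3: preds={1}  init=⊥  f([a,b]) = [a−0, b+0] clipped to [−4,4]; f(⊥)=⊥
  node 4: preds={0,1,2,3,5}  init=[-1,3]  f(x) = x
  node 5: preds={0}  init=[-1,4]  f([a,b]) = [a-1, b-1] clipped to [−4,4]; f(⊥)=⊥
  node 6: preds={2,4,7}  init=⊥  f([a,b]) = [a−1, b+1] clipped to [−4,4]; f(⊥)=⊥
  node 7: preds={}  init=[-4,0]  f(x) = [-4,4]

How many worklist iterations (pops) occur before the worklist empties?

17

Worklist (17 pops):
  #1 pop 0: in=[-4,0] → [-4,1] (was ⊥); enqueue []
  #2 pop 1: in=[-1,3] → [-2,4] (was ⊥); enqueue []
  #3 pop 2: in=[-1,4] → [-3,2] (was ⊥); enqueue []
  #4 pop 3: in=[-2,4] → [-2,4] (was ⊥); enqueue [1]
  #5 pop 4: in=[-4,4] → [-4,4] (was [-1,3]); enqueue []
  #6 pop 5: in=[-4,1] → [-4,4] (was [-1,4]); enqueue [2,4]
  #7 pop 6: in=[-4,4] → [-4,4] (was ⊥); enqueue [0]
  #8 pop 7: in=⊥ → [-4,4] (was [-4,0]); enqueue [6]
  #9 pop 1: in=[-4,4] → [-4,4] (was [-2,4]); enqueue [3]
  #10 pop 2: in=[-4,4] → [-4,2] (was [-3,2]); enqueue []
  #11 pop 4: in=[-4,4] → [-4,4] (no change)
  #12 pop 0: in=[-4,4] → [-4,4] (was [-4,1]); enqueue [4,5]
  #13 pop 6: in=[-4,4] → [-4,4] (no change)
  #14 pop 3: in=[-4,4] → [-4,4] (was [-2,4]); enqueue [1]
  #15 pop 4: in=[-4,4] → [-4,4] (no change)
  #16 pop 5: in=[-4,4] → [-4,4] (no change)
  #17 pop 1: in=[-4,4] → [-4,4] (no change)

Fixpoint:
  val[0] = [-4,4]
  val[1] = [-4,4]
  val[2] = [-4,2]
  val[3] = [-4,4]
  val[4] = [-4,4]
  val[5] = [-4,4]
  val[6] = [-4,4]
  val[7] = [-4,4]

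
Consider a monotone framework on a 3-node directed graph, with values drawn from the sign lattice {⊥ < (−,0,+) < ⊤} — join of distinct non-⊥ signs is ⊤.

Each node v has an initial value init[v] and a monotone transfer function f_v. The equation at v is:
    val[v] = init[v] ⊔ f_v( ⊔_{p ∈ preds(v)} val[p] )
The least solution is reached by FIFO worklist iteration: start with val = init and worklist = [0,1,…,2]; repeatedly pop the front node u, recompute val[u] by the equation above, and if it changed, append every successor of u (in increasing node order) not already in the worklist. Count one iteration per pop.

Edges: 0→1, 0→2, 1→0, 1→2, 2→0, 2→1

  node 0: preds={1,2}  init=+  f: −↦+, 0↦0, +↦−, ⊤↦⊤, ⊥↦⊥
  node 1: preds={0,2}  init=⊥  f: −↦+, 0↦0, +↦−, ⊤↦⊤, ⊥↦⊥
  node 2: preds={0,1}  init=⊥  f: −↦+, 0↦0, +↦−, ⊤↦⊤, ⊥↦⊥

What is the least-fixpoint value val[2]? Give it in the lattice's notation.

Worklist (7 pops):
  #1 pop 0: in=⊥ → + (no change)
  #2 pop 1: in=+ → − (was ⊥); enqueue [0]
  #3 pop 2: in=⊤ → ⊤ (was ⊥); enqueue [1]
  #4 pop 0: in=⊤ → ⊤ (was +); enqueue [2]
  #5 pop 1: in=⊤ → ⊤ (was −); enqueue [0]
  #6 pop 2: in=⊤ → ⊤ (no change)
  #7 pop 0: in=⊤ → ⊤ (no change)

Fixpoint:
  val[0] = ⊤
  val[1] = ⊤
  val[2] = ⊤

⊤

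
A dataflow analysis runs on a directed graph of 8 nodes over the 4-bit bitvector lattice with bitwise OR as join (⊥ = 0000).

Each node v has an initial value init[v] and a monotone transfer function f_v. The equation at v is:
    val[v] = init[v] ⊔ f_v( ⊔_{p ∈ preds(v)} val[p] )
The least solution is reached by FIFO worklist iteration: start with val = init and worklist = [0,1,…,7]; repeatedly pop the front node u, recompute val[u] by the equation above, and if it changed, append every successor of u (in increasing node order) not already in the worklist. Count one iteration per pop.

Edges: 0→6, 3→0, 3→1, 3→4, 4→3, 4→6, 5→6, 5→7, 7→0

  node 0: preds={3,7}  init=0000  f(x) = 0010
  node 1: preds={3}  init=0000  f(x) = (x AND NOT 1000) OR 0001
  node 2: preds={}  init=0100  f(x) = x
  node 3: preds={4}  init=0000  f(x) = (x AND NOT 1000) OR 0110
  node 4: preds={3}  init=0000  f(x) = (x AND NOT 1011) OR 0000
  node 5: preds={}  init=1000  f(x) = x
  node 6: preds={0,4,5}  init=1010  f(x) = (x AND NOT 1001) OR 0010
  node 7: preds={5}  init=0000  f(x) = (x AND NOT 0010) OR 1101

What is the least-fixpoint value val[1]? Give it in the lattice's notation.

Worklist (11 pops):
  #1 pop 0: in=0000 → 0010 (was 0000); enqueue []
  #2 pop 1: in=0000 → 0001 (was 0000); enqueue []
  #3 pop 2: in=0000 → 0100 (no change)
  #4 pop 3: in=0000 → 0110 (was 0000); enqueue [0,1]
  #5 pop 4: in=0110 → 0100 (was 0000); enqueue [3]
  #6 pop 5: in=0000 → 1000 (no change)
  #7 pop 6: in=1110 → 1110 (was 1010); enqueue []
  #8 pop 7: in=1000 → 1101 (was 0000); enqueue []
  #9 pop 0: in=1111 → 0010 (no change)
  #10 pop 1: in=0110 → 0111 (was 0001); enqueue []
  #11 pop 3: in=0100 → 0110 (no change)

Fixpoint:
  val[0] = 0010
  val[1] = 0111
  val[2] = 0100
  val[3] = 0110
  val[4] = 0100
  val[5] = 1000
  val[6] = 1110
  val[7] = 1101

0111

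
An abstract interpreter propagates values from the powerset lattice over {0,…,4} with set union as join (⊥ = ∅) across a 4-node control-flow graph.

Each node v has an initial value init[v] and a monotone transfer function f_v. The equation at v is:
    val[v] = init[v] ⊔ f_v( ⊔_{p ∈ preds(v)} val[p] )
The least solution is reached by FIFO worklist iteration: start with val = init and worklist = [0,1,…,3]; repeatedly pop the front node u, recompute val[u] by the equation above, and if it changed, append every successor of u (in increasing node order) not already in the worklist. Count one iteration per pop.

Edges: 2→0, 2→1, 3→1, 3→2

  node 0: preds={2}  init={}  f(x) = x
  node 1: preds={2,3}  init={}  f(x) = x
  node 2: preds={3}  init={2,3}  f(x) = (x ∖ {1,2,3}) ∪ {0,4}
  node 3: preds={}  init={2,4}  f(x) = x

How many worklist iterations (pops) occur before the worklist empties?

Iteration log — 6 steps:
  step 1. node 0  ⊔preds={2,3}  new={2,3}  old={}  +wl: 
  step 2. node 1  ⊔preds={2,3,4}  new={2,3,4}  old={}  +wl: 
  step 3. node 2  ⊔preds={2,4}  new={0,2,3,4}  old={2,3}  +wl: 0,1
  step 4. node 3  ⊔preds={}  new={2,4}  stable
  step 5. node 0  ⊔preds={0,2,3,4}  new={0,2,3,4}  old={2,3}  +wl: 
  step 6. node 1  ⊔preds={0,2,3,4}  new={0,2,3,4}  old={2,3,4}  +wl: 

Least fixpoint reached:
  node 0: {0,2,3,4}
  node 1: {0,2,3,4}
  node 2: {0,2,3,4}
  node 3: {2,4}

6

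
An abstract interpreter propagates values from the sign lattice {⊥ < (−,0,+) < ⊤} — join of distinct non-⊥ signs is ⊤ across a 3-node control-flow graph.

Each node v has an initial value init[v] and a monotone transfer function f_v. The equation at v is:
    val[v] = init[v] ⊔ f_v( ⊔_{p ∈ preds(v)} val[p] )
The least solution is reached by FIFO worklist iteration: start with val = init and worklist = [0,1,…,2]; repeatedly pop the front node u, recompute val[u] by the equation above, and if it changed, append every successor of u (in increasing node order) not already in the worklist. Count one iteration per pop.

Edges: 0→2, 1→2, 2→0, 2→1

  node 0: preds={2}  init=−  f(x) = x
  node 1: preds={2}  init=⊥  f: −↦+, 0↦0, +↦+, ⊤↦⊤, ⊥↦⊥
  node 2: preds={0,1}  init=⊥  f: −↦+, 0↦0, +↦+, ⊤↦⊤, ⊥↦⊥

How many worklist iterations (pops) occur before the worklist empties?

Trace (9 dequeues):
  [1] u=0 | in ⊥ | out − | ==
  [2] u=1 | in ⊥ | out ⊥ | ==
  [3] u=2 | in − | out + | prev ⊥ | push {0,1}
  [4] u=0 | in + | out ⊤ | prev − | push {2}
  [5] u=1 | in + | out + | prev ⊥ | push {}
  [6] u=2 | in ⊤ | out ⊤ | prev + | push {0,1}
  [7] u=0 | in ⊤ | out ⊤ | ==
  [8] u=1 | in ⊤ | out ⊤ | prev + | push {2}
  [9] u=2 | in ⊤ | out ⊤ | ==

Converged values:
  [0] ⊤
  [1] ⊤
  [2] ⊤

9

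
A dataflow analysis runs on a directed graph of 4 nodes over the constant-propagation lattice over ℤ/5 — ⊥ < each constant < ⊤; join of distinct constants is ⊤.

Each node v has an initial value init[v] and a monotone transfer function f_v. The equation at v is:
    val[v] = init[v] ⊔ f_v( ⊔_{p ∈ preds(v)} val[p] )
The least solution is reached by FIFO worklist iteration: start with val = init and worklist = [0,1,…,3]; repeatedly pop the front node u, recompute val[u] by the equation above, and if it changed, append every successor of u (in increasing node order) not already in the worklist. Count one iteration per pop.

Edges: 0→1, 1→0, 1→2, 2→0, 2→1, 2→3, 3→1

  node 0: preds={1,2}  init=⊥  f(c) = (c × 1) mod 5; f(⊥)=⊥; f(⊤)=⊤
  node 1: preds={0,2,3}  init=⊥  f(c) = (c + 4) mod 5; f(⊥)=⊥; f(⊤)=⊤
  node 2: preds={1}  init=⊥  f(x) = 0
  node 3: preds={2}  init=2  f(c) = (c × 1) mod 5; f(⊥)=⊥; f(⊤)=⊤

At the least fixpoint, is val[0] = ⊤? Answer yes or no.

yes

Trace (8 dequeues):
  [1] u=0 | in ⊥ | out ⊥ | ==
  [2] u=1 | in 2 | out 1 | prev ⊥ | push {0}
  [3] u=2 | in 1 | out 0 | prev ⊥ | push {1}
  [4] u=3 | in 0 | out ⊤ | prev 2 | push {}
  [5] u=0 | in ⊤ | out ⊤ | prev ⊥ | push {}
  [6] u=1 | in ⊤ | out ⊤ | prev 1 | push {0,2}
  [7] u=0 | in ⊤ | out ⊤ | ==
  [8] u=2 | in ⊤ | out 0 | ==

Converged values:
  [0] ⊤
  [1] ⊤
  [2] 0
  [3] ⊤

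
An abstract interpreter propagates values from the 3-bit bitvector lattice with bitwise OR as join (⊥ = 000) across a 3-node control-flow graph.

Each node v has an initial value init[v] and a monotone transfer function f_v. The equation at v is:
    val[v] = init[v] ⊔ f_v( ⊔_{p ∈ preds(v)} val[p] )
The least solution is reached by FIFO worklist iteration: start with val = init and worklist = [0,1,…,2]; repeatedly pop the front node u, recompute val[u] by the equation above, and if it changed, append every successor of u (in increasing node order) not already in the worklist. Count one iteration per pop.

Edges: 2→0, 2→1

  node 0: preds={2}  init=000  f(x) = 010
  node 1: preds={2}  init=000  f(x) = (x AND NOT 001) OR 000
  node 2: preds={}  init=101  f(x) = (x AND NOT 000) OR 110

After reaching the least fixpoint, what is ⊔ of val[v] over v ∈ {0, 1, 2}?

111

Iteration log — 5 steps:
  step 1. node 0  ⊔preds=101  new=010  old=000  +wl: 
  step 2. node 1  ⊔preds=101  new=100  old=000  +wl: 
  step 3. node 2  ⊔preds=000  new=111  old=101  +wl: 0,1
  step 4. node 0  ⊔preds=111  new=010  stable
  step 5. node 1  ⊔preds=111  new=110  old=100  +wl: 

Least fixpoint reached:
  node 0: 010
  node 1: 110
  node 2: 111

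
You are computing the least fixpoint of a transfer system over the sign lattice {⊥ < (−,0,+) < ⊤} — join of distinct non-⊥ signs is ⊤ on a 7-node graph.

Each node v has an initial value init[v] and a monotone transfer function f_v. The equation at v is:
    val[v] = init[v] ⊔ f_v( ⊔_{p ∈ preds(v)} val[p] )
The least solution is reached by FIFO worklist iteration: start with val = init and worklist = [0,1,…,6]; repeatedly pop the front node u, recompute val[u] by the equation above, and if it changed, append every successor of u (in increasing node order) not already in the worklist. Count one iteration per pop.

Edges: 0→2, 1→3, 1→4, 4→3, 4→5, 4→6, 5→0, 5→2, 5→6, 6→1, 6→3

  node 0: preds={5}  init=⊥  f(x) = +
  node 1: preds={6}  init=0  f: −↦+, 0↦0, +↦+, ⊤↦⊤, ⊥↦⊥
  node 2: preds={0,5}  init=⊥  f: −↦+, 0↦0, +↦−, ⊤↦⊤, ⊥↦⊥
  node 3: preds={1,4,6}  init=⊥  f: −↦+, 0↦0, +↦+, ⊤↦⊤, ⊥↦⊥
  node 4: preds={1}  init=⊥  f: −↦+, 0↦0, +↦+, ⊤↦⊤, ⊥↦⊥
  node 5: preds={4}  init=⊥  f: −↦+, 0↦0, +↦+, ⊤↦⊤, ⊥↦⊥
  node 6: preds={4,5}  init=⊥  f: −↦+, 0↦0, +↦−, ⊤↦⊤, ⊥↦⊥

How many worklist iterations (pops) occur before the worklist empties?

Trace (11 dequeues):
  [1] u=0 | in ⊥ | out + | prev ⊥ | push {}
  [2] u=1 | in ⊥ | out 0 | ==
  [3] u=2 | in + | out − | prev ⊥ | push {}
  [4] u=3 | in 0 | out 0 | prev ⊥ | push {}
  [5] u=4 | in 0 | out 0 | prev ⊥ | push {3}
  [6] u=5 | in 0 | out 0 | prev ⊥ | push {0,2}
  [7] u=6 | in 0 | out 0 | prev ⊥ | push {1}
  [8] u=3 | in 0 | out 0 | ==
  [9] u=0 | in 0 | out + | ==
  [10] u=2 | in ⊤ | out ⊤ | prev − | push {}
  [11] u=1 | in 0 | out 0 | ==

Converged values:
  [0] +
  [1] 0
  [2] ⊤
  [3] 0
  [4] 0
  [5] 0
  [6] 0

11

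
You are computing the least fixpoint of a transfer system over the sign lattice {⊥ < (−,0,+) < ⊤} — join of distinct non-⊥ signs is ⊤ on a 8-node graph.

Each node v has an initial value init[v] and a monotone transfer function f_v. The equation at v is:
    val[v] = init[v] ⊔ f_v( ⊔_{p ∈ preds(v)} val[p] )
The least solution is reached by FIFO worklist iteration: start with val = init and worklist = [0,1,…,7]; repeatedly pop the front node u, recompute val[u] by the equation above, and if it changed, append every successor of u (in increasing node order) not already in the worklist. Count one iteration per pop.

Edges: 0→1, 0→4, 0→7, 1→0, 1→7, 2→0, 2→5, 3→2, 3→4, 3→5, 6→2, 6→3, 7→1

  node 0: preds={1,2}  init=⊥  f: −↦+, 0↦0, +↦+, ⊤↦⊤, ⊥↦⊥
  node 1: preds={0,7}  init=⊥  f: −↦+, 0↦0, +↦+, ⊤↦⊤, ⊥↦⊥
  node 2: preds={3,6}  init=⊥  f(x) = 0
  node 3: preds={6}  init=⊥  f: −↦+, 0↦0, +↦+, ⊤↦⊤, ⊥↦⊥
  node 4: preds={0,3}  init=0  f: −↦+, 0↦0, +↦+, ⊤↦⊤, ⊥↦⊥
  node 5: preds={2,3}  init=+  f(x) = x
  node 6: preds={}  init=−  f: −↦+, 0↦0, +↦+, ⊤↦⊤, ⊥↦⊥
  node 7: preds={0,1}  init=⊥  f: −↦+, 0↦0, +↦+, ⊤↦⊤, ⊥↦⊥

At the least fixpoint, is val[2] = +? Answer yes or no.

Trace (15 dequeues):
  [1] u=0 | in ⊥ | out ⊥ | ==
  [2] u=1 | in ⊥ | out ⊥ | ==
  [3] u=2 | in − | out 0 | prev ⊥ | push {0}
  [4] u=3 | in − | out + | prev ⊥ | push {2}
  [5] u=4 | in + | out ⊤ | prev 0 | push {}
  [6] u=5 | in ⊤ | out ⊤ | prev + | push {}
  [7] u=6 | in ⊥ | out − | ==
  [8] u=7 | in ⊥ | out ⊥ | ==
  [9] u=0 | in 0 | out 0 | prev ⊥ | push {1,4,7}
  [10] u=2 | in ⊤ | out 0 | ==
  [11] u=1 | in 0 | out 0 | prev ⊥ | push {0}
  [12] u=4 | in ⊤ | out ⊤ | ==
  [13] u=7 | in 0 | out 0 | prev ⊥ | push {1}
  [14] u=0 | in 0 | out 0 | ==
  [15] u=1 | in 0 | out 0 | ==

Converged values:
  [0] 0
  [1] 0
  [2] 0
  [3] +
  [4] ⊤
  [5] ⊤
  [6] −
  [7] 0

no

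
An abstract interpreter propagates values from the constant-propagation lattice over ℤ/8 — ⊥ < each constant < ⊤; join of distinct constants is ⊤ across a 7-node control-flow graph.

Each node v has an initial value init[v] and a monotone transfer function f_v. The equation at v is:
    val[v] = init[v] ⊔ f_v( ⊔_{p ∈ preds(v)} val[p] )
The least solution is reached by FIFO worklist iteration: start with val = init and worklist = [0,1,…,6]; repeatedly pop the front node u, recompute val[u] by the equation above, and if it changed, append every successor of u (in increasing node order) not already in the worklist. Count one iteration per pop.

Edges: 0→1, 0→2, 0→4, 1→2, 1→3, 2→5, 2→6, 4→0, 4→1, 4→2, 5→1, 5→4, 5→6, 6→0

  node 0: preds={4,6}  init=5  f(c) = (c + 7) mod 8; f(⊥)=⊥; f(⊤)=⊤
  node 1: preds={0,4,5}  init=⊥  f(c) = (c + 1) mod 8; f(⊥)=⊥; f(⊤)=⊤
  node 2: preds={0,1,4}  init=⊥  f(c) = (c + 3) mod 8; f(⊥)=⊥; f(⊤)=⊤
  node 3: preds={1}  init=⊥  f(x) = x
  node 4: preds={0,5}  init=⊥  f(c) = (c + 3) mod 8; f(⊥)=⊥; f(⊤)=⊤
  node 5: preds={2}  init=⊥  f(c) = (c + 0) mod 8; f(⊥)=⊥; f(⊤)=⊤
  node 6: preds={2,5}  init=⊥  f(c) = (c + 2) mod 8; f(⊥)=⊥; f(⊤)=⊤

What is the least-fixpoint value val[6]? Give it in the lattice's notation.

Worklist (15 pops):
  #1 pop 0: in=⊥ → 5 (no change)
  #2 pop 1: in=5 → 6 (was ⊥); enqueue []
  #3 pop 2: in=⊤ → ⊤ (was ⊥); enqueue []
  #4 pop 3: in=6 → 6 (was ⊥); enqueue []
  #5 pop 4: in=5 → 0 (was ⊥); enqueue [0,1,2]
  #6 pop 5: in=⊤ → ⊤ (was ⊥); enqueue [4]
  #7 pop 6: in=⊤ → ⊤ (was ⊥); enqueue []
  #8 pop 0: in=⊤ → ⊤ (was 5); enqueue []
  #9 pop 1: in=⊤ → ⊤ (was 6); enqueue [3]
  #10 pop 2: in=⊤ → ⊤ (no change)
  #11 pop 4: in=⊤ → ⊤ (was 0); enqueue [0,1,2]
  #12 pop 3: in=⊤ → ⊤ (was 6); enqueue []
  #13 pop 0: in=⊤ → ⊤ (no change)
  #14 pop 1: in=⊤ → ⊤ (no change)
  #15 pop 2: in=⊤ → ⊤ (no change)

Fixpoint:
  val[0] = ⊤
  val[1] = ⊤
  val[2] = ⊤
  val[3] = ⊤
  val[4] = ⊤
  val[5] = ⊤
  val[6] = ⊤

⊤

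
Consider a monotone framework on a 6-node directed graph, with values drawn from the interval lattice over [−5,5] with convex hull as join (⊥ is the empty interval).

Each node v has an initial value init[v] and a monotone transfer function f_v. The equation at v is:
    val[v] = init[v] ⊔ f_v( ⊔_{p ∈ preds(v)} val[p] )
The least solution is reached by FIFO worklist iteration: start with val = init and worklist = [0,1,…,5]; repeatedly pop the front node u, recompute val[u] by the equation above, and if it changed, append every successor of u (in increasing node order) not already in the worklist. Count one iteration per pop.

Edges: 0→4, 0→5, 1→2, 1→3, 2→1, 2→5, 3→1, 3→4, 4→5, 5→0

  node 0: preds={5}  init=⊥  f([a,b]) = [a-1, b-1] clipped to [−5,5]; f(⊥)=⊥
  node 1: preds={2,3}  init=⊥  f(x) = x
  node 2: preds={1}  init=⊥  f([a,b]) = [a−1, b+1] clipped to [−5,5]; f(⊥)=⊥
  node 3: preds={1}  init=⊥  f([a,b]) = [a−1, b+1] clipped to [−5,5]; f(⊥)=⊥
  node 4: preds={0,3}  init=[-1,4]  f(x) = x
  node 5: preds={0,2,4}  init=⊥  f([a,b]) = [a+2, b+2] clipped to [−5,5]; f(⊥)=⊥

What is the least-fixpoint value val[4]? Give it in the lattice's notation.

[-1,4]

Worklist (9 pops):
  #1 pop 0: in=⊥ → ⊥ (no change)
  #2 pop 1: in=⊥ → ⊥ (no change)
  #3 pop 2: in=⊥ → ⊥ (no change)
  #4 pop 3: in=⊥ → ⊥ (no change)
  #5 pop 4: in=⊥ → [-1,4] (no change)
  #6 pop 5: in=[-1,4] → [1,5] (was ⊥); enqueue [0]
  #7 pop 0: in=[1,5] → [0,4] (was ⊥); enqueue [4,5]
  #8 pop 4: in=[0,4] → [-1,4] (no change)
  #9 pop 5: in=[-1,4] → [1,5] (no change)

Fixpoint:
  val[0] = [0,4]
  val[1] = ⊥
  val[2] = ⊥
  val[3] = ⊥
  val[4] = [-1,4]
  val[5] = [1,5]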